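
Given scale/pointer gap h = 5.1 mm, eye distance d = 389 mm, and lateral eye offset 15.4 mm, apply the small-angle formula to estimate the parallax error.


error = h * offset / d
= 5.1 * 15.4 / 389
= 0.2019

0.2019


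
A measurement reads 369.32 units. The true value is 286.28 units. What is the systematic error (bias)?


Systematic error = measured - true
= 369.32 - 286.28
= 83.0400

83.0400


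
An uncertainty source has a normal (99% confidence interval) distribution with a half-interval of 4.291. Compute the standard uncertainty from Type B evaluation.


u_B = half_width / 2.576
u_B = 4.291 / 2.576
u_B = 1.6658

1.6658


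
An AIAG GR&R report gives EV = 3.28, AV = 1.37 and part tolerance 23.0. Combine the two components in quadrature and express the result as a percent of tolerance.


GRR = sqrt(EV^2 + AV^2) = sqrt(3.28^2 + 1.37^2) = 3.5546167
%GRR = GRR / tol * 100 = 3.5546167 / 23.0 * 100
%GRR = 15.4549

15.4549


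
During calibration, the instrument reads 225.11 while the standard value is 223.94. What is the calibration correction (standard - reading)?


Correction = standard - reading
= 223.94 - 225.11
= -1.1700

-1.1700


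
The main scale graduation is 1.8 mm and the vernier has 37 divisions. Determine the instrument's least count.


LC = MSD / n_div
= 1.8 / 37
= 0.0486

0.0486


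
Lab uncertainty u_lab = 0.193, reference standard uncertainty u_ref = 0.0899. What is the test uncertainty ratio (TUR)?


TUR = u_lab / u_ref
= 0.193 / 0.0899
= 2.1468

2.1468


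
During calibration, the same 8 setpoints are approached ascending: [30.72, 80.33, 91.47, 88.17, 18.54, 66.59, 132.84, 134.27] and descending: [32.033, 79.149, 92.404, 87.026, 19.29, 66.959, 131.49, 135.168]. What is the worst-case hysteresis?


|30.72 - 32.033| = 1.3130
|80.33 - 79.149| = 1.1810
|91.47 - 92.404| = 0.9340
|88.17 - 87.026| = 1.1440
|18.54 - 19.29| = 0.7500
|66.59 - 66.959| = 0.3690
|132.84 - 131.49| = 1.3500
|134.27 - 135.168| = 0.8980
hysteresis = max(diffs) = 1.3500

1.3500


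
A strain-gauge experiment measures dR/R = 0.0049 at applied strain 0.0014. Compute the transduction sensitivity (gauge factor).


GF = (dR/R) / epsilon
= 0.0049 / 0.0014
= 3.5000

3.5000


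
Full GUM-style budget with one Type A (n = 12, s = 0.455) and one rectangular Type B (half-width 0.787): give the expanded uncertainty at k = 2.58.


u_A = s / sqrt(n) = 0.455 / sqrt(12) = 0.13134719
u_B = half_width / sqrt(3) = 0.787 / sqrt(3) = 0.45437466
uc = sqrt(u_A^2 + u_B^2) = sqrt(0.13134719^2 + 0.45437466^2) = 0.47297824
U = k * uc = 2.58 * 0.47297824
U = 1.2203

1.2203


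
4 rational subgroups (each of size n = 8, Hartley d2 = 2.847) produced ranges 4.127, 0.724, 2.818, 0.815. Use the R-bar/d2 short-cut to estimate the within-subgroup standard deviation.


R_bar = (4.127 + 0.724 + 2.818 + 0.815) / 4
R_bar = 8.484 / 4 = 2.121
sigma_hat = R_bar / d2 = 2.121 / 2.847 = 0.7450

0.7450


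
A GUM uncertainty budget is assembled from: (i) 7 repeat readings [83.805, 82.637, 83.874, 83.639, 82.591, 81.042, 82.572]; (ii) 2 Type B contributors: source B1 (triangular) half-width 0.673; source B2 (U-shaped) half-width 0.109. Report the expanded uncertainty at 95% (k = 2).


mean = (83.805 + 82.637 + 83.874 + 83.639 + 82.591 + 81.042 + 82.572) / 7 = 82.88
s = sqrt(sum((x - mean)^2)/(n-1)) = 1.0029473
u_A = s / sqrt(n) = 1.0029473 / sqrt(7) = 0.37907845
u_B1 = 0.673 / sqrt(6) = 0.2747511
u_B2 = 0.109 / sqrt(2) = 0.077074639
uc = sqrt(0.37907845^2 + 0.2747511^2 + 0.077074639^2) = 0.47447775
U = k * uc = 2 * 0.47447775
U = 0.9490

0.9490


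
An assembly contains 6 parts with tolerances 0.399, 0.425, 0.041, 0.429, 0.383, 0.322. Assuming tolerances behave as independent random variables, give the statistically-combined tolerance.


RSS = sqrt(0.399^2 + 0.425^2 + 0.041^2 + 0.429^2 + 0.383^2 + 0.322^2)
= sqrt(0.775921)
= 0.8809

0.8809


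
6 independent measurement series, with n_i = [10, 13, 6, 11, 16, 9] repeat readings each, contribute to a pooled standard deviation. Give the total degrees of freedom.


nu = sum_i (n_i - 1)
nu = ((10 - 1) + (13 - 1) + (6 - 1) + (11 - 1) + (16 - 1) + (9 - 1))
nu = 9 + 12 + 5 + 10 + 15 + 8
nu = 59

59


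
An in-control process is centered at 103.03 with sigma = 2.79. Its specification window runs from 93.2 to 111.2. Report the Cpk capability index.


Cpu = (USL - mean) / (3*sigma) = (111.2 - 103.03) / (3*2.79) = 0.9761
Cpl = (mean - LSL) / (3*sigma) = (103.03 - 93.2) / (3*2.79) = 1.1744
Cpk = min(Cpu, Cpl) = 0.9761

0.9761


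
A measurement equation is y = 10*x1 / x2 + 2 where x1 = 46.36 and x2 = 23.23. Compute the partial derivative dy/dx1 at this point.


y = 10*x1 / x2 + 2
dy/dx1 = 10/x2
Evaluate at x2 = 23.23: c1 = 10 / 23.23
c1 = 0.4305

0.4305


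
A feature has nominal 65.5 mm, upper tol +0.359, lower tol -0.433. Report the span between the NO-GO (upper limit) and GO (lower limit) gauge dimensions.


GO = nominal - lower_tol (smallest hole = maximum material condition)
GO = 65.5 - 0.433 = 65.067
NO-GO = nominal + upper_tol (largest hole = least material condition)
NO-GO = 65.5 + 0.359 = 65.859
spread = NO-GO - GO = 65.859 - 65.067 = 0.7920

0.7920


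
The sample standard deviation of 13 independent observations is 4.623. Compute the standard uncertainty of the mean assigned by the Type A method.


u_A = s / sqrt(n)
u_A = 4.623 / sqrt(13)
u_A = 4.623 / 3.6055513
u_A = 1.2822

1.2822


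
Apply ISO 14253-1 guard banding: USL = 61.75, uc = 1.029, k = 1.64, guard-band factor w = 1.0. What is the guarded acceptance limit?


U = k * uc = 1.64 * 1.029 = 1.68756
guard band g = w * U = 1.0 * 1.68756 = 1.68756
AL = USL - g = 61.75 - 1.68756
AL = 60.0624

60.0624


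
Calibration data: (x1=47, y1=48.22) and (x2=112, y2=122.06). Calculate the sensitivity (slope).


slope = (y2 - y1) / (x2 - x1)
= (122.06 - 48.22) / (112 - 47)
= 73.8400 / 65
= 1.1360

1.1360


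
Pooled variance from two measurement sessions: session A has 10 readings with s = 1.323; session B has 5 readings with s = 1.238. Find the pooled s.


s_p = sqrt(((n1-1)*s1^2 + (n2-1)*s2^2) / (n1+n2-2))
numerator = (10-1)*1.323^2 + (5-1)*1.238^2 = 15.752961 + 6.130576 = 21.883537
denominator = 10 + 5 - 2 = 13
s_p^2 = 21.883537 / 13 = 1.683349
s_p = sqrt(1.683349) = 1.2974

1.2974


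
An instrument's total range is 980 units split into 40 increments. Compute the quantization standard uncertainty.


resolution = range / divisions
resolution = 980 / 40 = 24.5
u_res = resolution / (2*sqrt(3))
u_res = 24.5 / 3.4641016
u_res = 7.0725

7.0725


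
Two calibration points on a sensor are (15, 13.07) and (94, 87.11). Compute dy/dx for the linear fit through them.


slope = (y2 - y1) / (x2 - x1)
= (87.11 - 13.07) / (94 - 15)
= 74.0400 / 79
= 0.9372

0.9372


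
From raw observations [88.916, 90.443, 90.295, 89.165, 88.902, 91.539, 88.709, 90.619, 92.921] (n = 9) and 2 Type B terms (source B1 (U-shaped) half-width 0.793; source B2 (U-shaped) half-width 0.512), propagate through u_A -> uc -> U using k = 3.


mean = (88.916 + 90.443 + 90.295 + 89.165 + 88.902 + 91.539 + 88.709 + 90.619 + 92.921) / 9 = 90.16766667
s = sqrt(sum((x - mean)^2)/(n-1)) = 1.4168078
u_A = s / sqrt(n) = 1.4168078 / sqrt(9) = 0.47226927
u_B1 = 0.793 / sqrt(2) = 0.56073568
u_B2 = 0.512 / sqrt(2) = 0.36203867
uc = sqrt(0.47226927^2 + 0.56073568^2 + 0.36203867^2) = 0.81763975
U = k * uc = 3 * 0.81763975
U = 2.4529

2.4529


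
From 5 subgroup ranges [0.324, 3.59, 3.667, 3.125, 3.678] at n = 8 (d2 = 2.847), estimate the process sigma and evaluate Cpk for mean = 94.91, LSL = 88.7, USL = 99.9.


R_bar = (0.324 + 3.59 + 3.667 + 3.125 + 3.678) / 5 = 2.8768
sigma = R_bar / d2 = 2.8768 / 2.847 = 1.0104672
Cp = (USL - LSL)/(6*sigma) = (99.9 - 88.7)/(6*1.0104672) = 1.8473
Cpu = (99.9 - 94.91)/(3*1.0104672) = 1.6461
Cpl = (94.91 - 88.7)/(3*1.0104672) = 2.0486
Cpk = min(Cpu, Cpl) = 1.6461

1.6461


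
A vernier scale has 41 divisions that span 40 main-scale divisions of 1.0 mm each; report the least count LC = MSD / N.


LC = MSD / n_div
= 1.0 / 41
= 0.0244

0.0244


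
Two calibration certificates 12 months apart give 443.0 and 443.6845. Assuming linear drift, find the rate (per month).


rate = (v2 - v1) / months
= (443.6845 - 443.0) / 12
= 0.6845 / 12
= 0.0570

0.0570


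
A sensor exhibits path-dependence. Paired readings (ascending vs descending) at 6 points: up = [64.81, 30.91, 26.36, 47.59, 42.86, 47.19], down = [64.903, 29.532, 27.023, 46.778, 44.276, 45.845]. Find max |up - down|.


|64.81 - 64.903| = 0.0930
|30.91 - 29.532| = 1.3780
|26.36 - 27.023| = 0.6630
|47.59 - 46.778| = 0.8120
|42.86 - 44.276| = 1.4160
|47.19 - 45.845| = 1.3450
hysteresis = max(diffs) = 1.4160

1.4160


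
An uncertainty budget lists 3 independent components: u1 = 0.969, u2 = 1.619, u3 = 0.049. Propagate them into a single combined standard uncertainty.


uc = sqrt(0.969^2 + 1.619^2 + 0.049^2)
uc = sqrt(3.562523)
uc = 1.8875

1.8875


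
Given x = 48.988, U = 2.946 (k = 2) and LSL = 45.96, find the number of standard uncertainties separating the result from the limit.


u = U / k = 2.946 / 2 = 1.473
margin = |LSL - x| = |45.96 - 48.988| = 3.028
z = margin / u = 3.028 / 1.473
z = 2.0557

2.0557


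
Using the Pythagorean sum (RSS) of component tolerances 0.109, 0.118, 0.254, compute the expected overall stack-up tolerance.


RSS = sqrt(0.109^2 + 0.118^2 + 0.254^2)
= sqrt(0.090321)
= 0.3005

0.3005


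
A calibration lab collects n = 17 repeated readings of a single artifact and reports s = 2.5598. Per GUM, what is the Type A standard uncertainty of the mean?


u_A = s / sqrt(n)
u_A = 2.5598 / sqrt(17)
u_A = 2.5598 / 4.1231056
u_A = 0.6208

0.6208


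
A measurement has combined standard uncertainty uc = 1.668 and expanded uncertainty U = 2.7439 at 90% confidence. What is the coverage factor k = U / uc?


k = U / uc
k = 2.7439 / 1.668
k = 1.645

1.645


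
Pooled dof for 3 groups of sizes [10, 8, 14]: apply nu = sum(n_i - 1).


nu = sum_i (n_i - 1)
nu = ((10 - 1) + (8 - 1) + (14 - 1))
nu = 9 + 7 + 13
nu = 29

29


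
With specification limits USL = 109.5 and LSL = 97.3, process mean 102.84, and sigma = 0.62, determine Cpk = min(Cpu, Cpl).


Cpu = (USL - mean) / (3*sigma) = (109.5 - 102.84) / (3*0.62) = 3.5806
Cpl = (mean - LSL) / (3*sigma) = (102.84 - 97.3) / (3*0.62) = 2.9785
Cpk = min(Cpu, Cpl) = 2.9785

2.9785


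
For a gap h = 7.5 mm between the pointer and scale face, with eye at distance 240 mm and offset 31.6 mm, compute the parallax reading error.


error = h * offset / d
= 7.5 * 31.6 / 240
= 0.9875

0.9875


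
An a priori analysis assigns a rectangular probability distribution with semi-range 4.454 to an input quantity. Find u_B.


u_B = half_width / sqrt(3)
u_B = 4.454 / 1.7320508
u_B = 2.5715

2.5715


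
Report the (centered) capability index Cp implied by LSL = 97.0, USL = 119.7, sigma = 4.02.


Cp = (USL - LSL) / (6 * sigma)
= (119.7 - 97.0) / (6 * 4.02)
= 22.7000 / 24.1200
= 0.9411

0.9411


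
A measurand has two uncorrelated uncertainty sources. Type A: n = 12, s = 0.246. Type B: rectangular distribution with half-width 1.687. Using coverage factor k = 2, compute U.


u_A = s / sqrt(n) = 0.246 / sqrt(12) = 0.071014083
u_B = half_width / sqrt(3) = 1.687 / sqrt(3) = 0.9739899
uc = sqrt(u_A^2 + u_B^2) = sqrt(0.071014083^2 + 0.9739899^2) = 0.9765753
U = k * uc = 2 * 0.9765753
U = 1.9532

1.9532


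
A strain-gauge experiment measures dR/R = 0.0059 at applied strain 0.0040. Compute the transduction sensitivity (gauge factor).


GF = (dR/R) / epsilon
= 0.0059 / 0.0040
= 1.4750

1.4750


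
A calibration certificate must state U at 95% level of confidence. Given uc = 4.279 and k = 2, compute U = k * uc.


U = k * uc
U = 2 * 4.279
U = 8.5580

8.5580


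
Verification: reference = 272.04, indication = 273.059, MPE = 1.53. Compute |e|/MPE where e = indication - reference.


e = indication - reference = 273.059 - 272.04 = 1.0190
|e| = 1.0190
ratio = |e| / MPE = 1.0190 / 1.53
ratio = 0.6660

0.6660


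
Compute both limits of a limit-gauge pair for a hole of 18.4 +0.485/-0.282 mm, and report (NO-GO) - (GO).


GO = nominal - lower_tol (smallest hole = maximum material condition)
GO = 18.4 - 0.282 = 18.118
NO-GO = nominal + upper_tol (largest hole = least material condition)
NO-GO = 18.4 + 0.485 = 18.885
spread = NO-GO - GO = 18.885 - 18.118 = 0.7670

0.7670


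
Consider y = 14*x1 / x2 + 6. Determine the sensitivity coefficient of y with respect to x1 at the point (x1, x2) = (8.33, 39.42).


y = 14*x1 / x2 + 6
dy/dx1 = 14/x2
Evaluate at x2 = 39.42: c1 = 14 / 39.42
c1 = 0.3551

0.3551


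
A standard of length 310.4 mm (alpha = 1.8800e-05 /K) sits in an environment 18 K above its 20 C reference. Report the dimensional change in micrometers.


dL = L * alpha * dT
= 310.4 * 1.8800e-05 * 18
= 0.1050394 mm
dL_um = 0.1050394 * 1000 = 105.0394 um

105.0394


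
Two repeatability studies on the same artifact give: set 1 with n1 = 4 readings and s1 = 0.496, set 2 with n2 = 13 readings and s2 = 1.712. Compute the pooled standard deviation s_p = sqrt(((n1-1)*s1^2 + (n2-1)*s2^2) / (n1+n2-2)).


s_p = sqrt(((n1-1)*s1^2 + (n2-1)*s2^2) / (n1+n2-2))
numerator = (4-1)*0.496^2 + (13-1)*1.712^2 = 0.738048 + 35.171328 = 35.909376
denominator = 4 + 13 - 2 = 15
s_p^2 = 35.909376 / 15 = 2.3939584
s_p = sqrt(2.3939584) = 1.5472

1.5472


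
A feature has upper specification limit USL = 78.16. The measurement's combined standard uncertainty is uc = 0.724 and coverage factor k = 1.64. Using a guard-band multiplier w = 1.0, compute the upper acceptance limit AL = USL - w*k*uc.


U = k * uc = 1.64 * 0.724 = 1.18736
guard band g = w * U = 1.0 * 1.18736 = 1.18736
AL = USL - g = 78.16 - 1.18736
AL = 76.9726

76.9726


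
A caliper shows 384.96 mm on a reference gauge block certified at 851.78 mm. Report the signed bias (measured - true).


Systematic error = measured - true
= 384.96 - 851.78
= -466.8200

-466.8200


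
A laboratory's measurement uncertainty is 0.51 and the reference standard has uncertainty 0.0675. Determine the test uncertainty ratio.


TUR = u_lab / u_ref
= 0.51 / 0.0675
= 7.5556

7.5556


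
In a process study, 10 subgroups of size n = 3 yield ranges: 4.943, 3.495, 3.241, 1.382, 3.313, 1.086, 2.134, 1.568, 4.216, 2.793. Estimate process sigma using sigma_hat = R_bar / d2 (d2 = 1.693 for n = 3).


R_bar = (4.943 + 3.495 + 3.241 + 1.382 + 3.313 + 1.086 + 2.134 + 1.568 + 4.216 + 2.793) / 10
R_bar = 28.171 / 10 = 2.8171
sigma_hat = R_bar / d2 = 2.8171 / 1.693 = 1.6640

1.6640


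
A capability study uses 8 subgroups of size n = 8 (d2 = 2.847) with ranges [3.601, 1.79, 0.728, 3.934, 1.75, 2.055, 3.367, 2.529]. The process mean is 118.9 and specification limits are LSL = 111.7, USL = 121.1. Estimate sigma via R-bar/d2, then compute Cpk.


R_bar = (3.601 + 1.79 + 0.728 + 3.934 + 1.75 + 2.055 + 3.367 + 2.529) / 8 = 2.46925
sigma = R_bar / d2 = 2.46925 / 2.847 = 0.86731647
Cp = (USL - LSL)/(6*sigma) = (121.1 - 111.7)/(6*0.86731647) = 1.8063
Cpu = (121.1 - 118.9)/(3*0.86731647) = 0.8455
Cpl = (118.9 - 111.7)/(3*0.86731647) = 2.7672
Cpk = min(Cpu, Cpl) = 0.8455

0.8455


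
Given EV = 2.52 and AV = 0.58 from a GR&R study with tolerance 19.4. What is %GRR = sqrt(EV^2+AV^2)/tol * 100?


GRR = sqrt(EV^2 + AV^2) = sqrt(2.52^2 + 0.58^2) = 2.5858848
%GRR = GRR / tol * 100 = 2.5858848 / 19.4 * 100
%GRR = 13.3293

13.3293


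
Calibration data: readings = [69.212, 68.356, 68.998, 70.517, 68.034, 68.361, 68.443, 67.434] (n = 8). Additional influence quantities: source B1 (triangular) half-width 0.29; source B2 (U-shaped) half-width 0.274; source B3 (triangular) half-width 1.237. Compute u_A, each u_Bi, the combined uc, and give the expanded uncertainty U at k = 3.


mean = (69.212 + 68.356 + 68.998 + 70.517 + 68.034 + 68.361 + 68.443 + 67.434) / 8 = 68.669375
s = sqrt(sum((x - mean)^2)/(n-1)) = 0.92509087
u_A = s / sqrt(n) = 0.92509087 / sqrt(8) = 0.32706901
u_B1 = 0.29 / sqrt(6) = 0.118392
u_B2 = 0.274 / sqrt(2) = 0.19374726
u_B3 = 1.237 / sqrt(6) = 0.50500314
uc = sqrt(0.32706901^2 + 0.118392^2 + 0.19374726^2 + 0.50500314^2) = 0.64308396
U = k * uc = 3 * 0.64308396
U = 1.9293

1.9293


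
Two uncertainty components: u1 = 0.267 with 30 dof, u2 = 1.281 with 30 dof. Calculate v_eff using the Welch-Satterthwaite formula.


uc = sqrt(u1^2 + u2^2) = sqrt(0.267^2 + 1.281^2) = 1.3085297
v_eff = uc^4 / (u1^4/v1 + u2^4/v2)
= 1.3085297^4 / (0.267^4/30 + 1.281^4/30)
= 2.9318 / 0.089927838
v_eff = 32.6017

32.6017


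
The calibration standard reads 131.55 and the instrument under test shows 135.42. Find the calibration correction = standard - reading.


Correction = standard - reading
= 131.55 - 135.42
= -3.8700

-3.8700


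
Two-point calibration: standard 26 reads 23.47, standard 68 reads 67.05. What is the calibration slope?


slope = (y2 - y1) / (x2 - x1)
= (67.05 - 23.47) / (68 - 26)
= 43.5800 / 42
= 1.0376

1.0376


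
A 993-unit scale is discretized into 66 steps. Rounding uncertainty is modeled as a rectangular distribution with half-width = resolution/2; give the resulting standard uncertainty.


resolution = range / divisions
resolution = 993 / 66 = 15.045455
u_res = resolution / (2*sqrt(3))
u_res = 15.045455 / 3.4641016
u_res = 4.3432

4.3432


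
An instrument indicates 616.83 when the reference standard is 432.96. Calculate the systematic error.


Systematic error = measured - true
= 616.83 - 432.96
= 183.8700

183.8700


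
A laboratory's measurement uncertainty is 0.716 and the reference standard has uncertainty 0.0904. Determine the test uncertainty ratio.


TUR = u_lab / u_ref
= 0.716 / 0.0904
= 7.9204

7.9204


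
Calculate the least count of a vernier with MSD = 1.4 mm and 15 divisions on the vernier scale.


LC = MSD / n_div
= 1.4 / 15
= 0.0933

0.0933


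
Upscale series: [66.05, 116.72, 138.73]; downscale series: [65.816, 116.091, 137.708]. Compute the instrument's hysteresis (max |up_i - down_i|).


|66.05 - 65.816| = 0.2340
|116.72 - 116.091| = 0.6290
|138.73 - 137.708| = 1.0220
hysteresis = max(diffs) = 1.0220

1.0220


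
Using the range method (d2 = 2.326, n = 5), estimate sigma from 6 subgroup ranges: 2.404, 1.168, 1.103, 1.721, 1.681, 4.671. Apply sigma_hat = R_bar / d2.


R_bar = (2.404 + 1.168 + 1.103 + 1.721 + 1.681 + 4.671) / 6
R_bar = 12.748 / 6 = 2.1246667
sigma_hat = R_bar / d2 = 2.1246667 / 2.326 = 0.9134

0.9134


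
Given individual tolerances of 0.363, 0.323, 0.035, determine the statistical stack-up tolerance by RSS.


RSS = sqrt(0.363^2 + 0.323^2 + 0.035^2)
= sqrt(0.237323)
= 0.4872

0.4872


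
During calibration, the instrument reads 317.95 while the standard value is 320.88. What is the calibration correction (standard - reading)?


Correction = standard - reading
= 320.88 - 317.95
= 2.9300

2.9300


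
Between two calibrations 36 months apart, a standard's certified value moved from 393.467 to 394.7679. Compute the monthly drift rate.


rate = (v2 - v1) / months
= (394.7679 - 393.467) / 36
= 1.3009 / 36
= 0.0361

0.0361


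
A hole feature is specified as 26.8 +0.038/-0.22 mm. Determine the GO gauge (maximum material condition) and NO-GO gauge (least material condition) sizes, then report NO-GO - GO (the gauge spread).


GO = nominal - lower_tol (smallest hole = maximum material condition)
GO = 26.8 - 0.22 = 26.58
NO-GO = nominal + upper_tol (largest hole = least material condition)
NO-GO = 26.8 + 0.038 = 26.838
spread = NO-GO - GO = 26.838 - 26.58 = 0.2580

0.2580


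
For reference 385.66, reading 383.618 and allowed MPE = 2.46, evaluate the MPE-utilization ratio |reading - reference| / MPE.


e = indication - reference = 383.618 - 385.66 = -2.0420
|e| = 2.0420
ratio = |e| / MPE = 2.0420 / 2.46
ratio = 0.8301

0.8301


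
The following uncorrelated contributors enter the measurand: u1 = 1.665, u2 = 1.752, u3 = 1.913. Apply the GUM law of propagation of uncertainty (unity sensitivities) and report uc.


uc = sqrt(1.665^2 + 1.752^2 + 1.913^2)
uc = sqrt(9.501298)
uc = 3.0824

3.0824


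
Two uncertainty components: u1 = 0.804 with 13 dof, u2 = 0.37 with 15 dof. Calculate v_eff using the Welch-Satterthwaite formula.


uc = sqrt(u1^2 + u2^2) = sqrt(0.804^2 + 0.37^2) = 0.88505141
v_eff = uc^4 / (u1^4/v1 + u2^4/v2)
= 0.88505141^4 / (0.804^4/13 + 0.37^4/15)
= 0.61358395 / 0.033392029
v_eff = 18.3752

18.3752


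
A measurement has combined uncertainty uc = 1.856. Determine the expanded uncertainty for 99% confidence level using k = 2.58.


U = k * uc
U = 2.58 * 1.856
U = 4.7885

4.7885


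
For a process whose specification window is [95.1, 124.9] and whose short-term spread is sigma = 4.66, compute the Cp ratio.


Cp = (USL - LSL) / (6 * sigma)
= (124.9 - 95.1) / (6 * 4.66)
= 29.8000 / 27.9600
= 1.0658

1.0658


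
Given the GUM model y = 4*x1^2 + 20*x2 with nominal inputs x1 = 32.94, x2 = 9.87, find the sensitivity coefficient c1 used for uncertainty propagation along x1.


y = 4*x1^2 + 20*x2
dy/dx1 = 2*4*x1
Evaluate at x1 = 32.94: c1 = 8 * 32.94
c1 = 263.5200

263.5200


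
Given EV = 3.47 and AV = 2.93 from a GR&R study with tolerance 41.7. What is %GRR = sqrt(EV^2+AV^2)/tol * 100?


GRR = sqrt(EV^2 + AV^2) = sqrt(3.47^2 + 2.93^2) = 4.5415636
%GRR = GRR / tol * 100 = 4.5415636 / 41.7 * 100
%GRR = 10.8910

10.8910


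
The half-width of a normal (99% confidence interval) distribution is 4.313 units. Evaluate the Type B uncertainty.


u_B = half_width / 2.576
u_B = 4.313 / 2.576
u_B = 1.6743

1.6743


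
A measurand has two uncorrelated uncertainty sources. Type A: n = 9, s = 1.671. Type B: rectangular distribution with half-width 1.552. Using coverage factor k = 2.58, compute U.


u_A = s / sqrt(n) = 1.671 / sqrt(9) = 0.557
u_B = half_width / sqrt(3) = 1.552 / sqrt(3) = 0.89604762
uc = sqrt(u_A^2 + u_B^2) = sqrt(0.557^2 + 0.89604762^2) = 1.0550594
U = k * uc = 2.58 * 1.0550594
U = 2.7221

2.7221


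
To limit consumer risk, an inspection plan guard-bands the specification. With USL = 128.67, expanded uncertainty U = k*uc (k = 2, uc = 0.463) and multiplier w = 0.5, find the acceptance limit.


U = k * uc = 2 * 0.463 = 0.926
guard band g = w * U = 0.5 * 0.926 = 0.463
AL = USL - g = 128.67 - 0.463
AL = 128.2070

128.2070


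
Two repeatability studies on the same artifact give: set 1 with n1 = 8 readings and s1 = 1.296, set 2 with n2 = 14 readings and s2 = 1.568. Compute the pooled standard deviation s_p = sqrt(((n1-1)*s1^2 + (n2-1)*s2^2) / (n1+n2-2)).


s_p = sqrt(((n1-1)*s1^2 + (n2-1)*s2^2) / (n1+n2-2))
numerator = (8-1)*1.296^2 + (14-1)*1.568^2 = 11.757312 + 31.962112 = 43.719424
denominator = 8 + 14 - 2 = 20
s_p^2 = 43.719424 / 20 = 2.1859712
s_p = sqrt(2.1859712) = 1.4785

1.4785


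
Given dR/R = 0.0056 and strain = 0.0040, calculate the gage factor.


GF = (dR/R) / epsilon
= 0.0056 / 0.0040
= 1.4000

1.4000


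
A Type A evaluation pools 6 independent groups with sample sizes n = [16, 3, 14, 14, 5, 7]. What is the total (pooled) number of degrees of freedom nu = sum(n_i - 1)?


nu = sum_i (n_i - 1)
nu = ((16 - 1) + (3 - 1) + (14 - 1) + (14 - 1) + (5 - 1) + (7 - 1))
nu = 15 + 2 + 13 + 13 + 4 + 6
nu = 53

53


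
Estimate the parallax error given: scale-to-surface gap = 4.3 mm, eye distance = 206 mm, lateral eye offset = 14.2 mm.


error = h * offset / d
= 4.3 * 14.2 / 206
= 0.2964

0.2964


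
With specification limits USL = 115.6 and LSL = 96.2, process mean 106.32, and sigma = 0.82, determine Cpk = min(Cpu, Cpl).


Cpu = (USL - mean) / (3*sigma) = (115.6 - 106.32) / (3*0.82) = 3.7724
Cpl = (mean - LSL) / (3*sigma) = (106.32 - 96.2) / (3*0.82) = 4.1138
Cpk = min(Cpu, Cpl) = 3.7724

3.7724


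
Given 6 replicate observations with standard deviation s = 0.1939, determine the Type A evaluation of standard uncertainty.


u_A = s / sqrt(n)
u_A = 0.1939 / sqrt(6)
u_A = 0.1939 / 2.4494897
u_A = 0.0792

0.0792


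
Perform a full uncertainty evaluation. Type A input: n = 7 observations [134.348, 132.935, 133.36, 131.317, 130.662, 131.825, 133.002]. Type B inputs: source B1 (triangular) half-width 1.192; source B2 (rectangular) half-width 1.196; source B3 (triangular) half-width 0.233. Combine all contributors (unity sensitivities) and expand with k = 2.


mean = (134.348 + 132.935 + 133.36 + 131.317 + 130.662 + 131.825 + 133.002) / 7 = 132.4927143
s = sqrt(sum((x - mean)^2)/(n-1)) = 1.2799036
u_A = s / sqrt(n) = 1.2799036 / sqrt(7) = 0.48375809
u_B1 = 1.192 / sqrt(6) = 0.48663196
u_B2 = 1.196 / sqrt(3) = 0.69051092
u_B3 = 0.233 / sqrt(6) = 0.095121852
uc = sqrt(0.48375809^2 + 0.48663196^2 + 0.69051092^2 + 0.095121852^2) = 0.97810329
U = k * uc = 2 * 0.97810329
U = 1.9562

1.9562


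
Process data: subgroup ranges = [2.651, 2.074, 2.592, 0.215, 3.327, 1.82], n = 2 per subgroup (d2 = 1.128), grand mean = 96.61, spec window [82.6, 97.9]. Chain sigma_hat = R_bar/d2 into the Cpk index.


R_bar = (2.651 + 2.074 + 2.592 + 0.215 + 3.327 + 1.82) / 6 = 2.1131667
sigma = R_bar / d2 = 2.1131667 / 1.128 = 1.8733747
Cp = (USL - LSL)/(6*sigma) = (97.9 - 82.6)/(6*1.8733747) = 1.3612
Cpu = (97.9 - 96.61)/(3*1.8733747) = 0.2295
Cpl = (96.61 - 82.6)/(3*1.8733747) = 2.4928
Cpk = min(Cpu, Cpl) = 0.2295

0.2295


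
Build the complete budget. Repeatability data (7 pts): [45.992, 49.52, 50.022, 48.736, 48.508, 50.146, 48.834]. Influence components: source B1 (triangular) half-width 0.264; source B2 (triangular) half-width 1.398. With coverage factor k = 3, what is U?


mean = (45.992 + 49.52 + 50.022 + 48.736 + 48.508 + 50.146 + 48.834) / 7 = 48.82257143
s = sqrt(sum((x - mean)^2)/(n-1)) = 1.4020945
u_A = s / sqrt(n) = 1.4020945 / sqrt(7) = 0.52994191
u_B1 = 0.264 / sqrt(6) = 0.10777755
u_B2 = 1.398 / sqrt(6) = 0.57073111
uc = sqrt(0.52994191^2 + 0.10777755^2 + 0.57073111^2) = 0.7862496
U = k * uc = 3 * 0.7862496
U = 2.3587

2.3587


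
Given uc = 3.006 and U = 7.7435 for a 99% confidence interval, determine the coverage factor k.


k = U / uc
k = 7.7435 / 3.006
k = 2.576

2.576


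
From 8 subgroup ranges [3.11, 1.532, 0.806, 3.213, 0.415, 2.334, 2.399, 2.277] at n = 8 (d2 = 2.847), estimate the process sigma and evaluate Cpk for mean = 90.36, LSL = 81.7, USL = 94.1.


R_bar = (3.11 + 1.532 + 0.806 + 3.213 + 0.415 + 2.334 + 2.399 + 2.277) / 8 = 2.01075
sigma = R_bar / d2 = 2.01075 / 2.847 = 0.70626976
Cp = (USL - LSL)/(6*sigma) = (94.1 - 81.7)/(6*0.70626976) = 2.9262
Cpu = (94.1 - 90.36)/(3*0.70626976) = 1.7651
Cpl = (90.36 - 81.7)/(3*0.70626976) = 4.0872
Cpk = min(Cpu, Cpl) = 1.7651

1.7651


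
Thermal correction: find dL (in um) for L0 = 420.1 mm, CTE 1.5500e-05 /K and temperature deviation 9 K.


dL = L * alpha * dT
= 420.1 * 1.5500e-05 * 9
= 0.0586040 mm
dL_um = 0.0586040 * 1000 = 58.6040 um

58.6040


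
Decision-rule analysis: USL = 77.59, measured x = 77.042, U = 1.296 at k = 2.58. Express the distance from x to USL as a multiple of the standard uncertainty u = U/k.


u = U / k = 1.296 / 2.58 = 0.50232558
margin = |USL - x| = |77.59 - 77.042| = 0.548
z = margin / u = 0.548 / 0.50232558
z = 1.0909

1.0909


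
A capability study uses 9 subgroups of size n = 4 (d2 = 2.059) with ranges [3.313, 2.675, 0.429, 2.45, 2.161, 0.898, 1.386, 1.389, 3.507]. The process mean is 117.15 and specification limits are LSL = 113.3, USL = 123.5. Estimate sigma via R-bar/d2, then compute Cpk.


R_bar = (3.313 + 2.675 + 0.429 + 2.45 + 2.161 + 0.898 + 1.386 + 1.389 + 3.507) / 9 = 2.0231111
sigma = R_bar / d2 = 2.0231111 / 2.059 = 0.98256974
Cp = (USL - LSL)/(6*sigma) = (123.5 - 113.3)/(6*0.98256974) = 1.7302
Cpu = (123.5 - 117.15)/(3*0.98256974) = 2.1542
Cpl = (117.15 - 113.3)/(3*0.98256974) = 1.3061
Cpk = min(Cpu, Cpl) = 1.3061

1.3061


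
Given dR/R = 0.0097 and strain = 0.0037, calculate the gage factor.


GF = (dR/R) / epsilon
= 0.0097 / 0.0037
= 2.6216

2.6216


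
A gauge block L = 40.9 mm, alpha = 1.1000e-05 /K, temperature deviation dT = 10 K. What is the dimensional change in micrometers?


dL = L * alpha * dT
= 40.9 * 1.1000e-05 * 10
= 0.0044990 mm
dL_um = 0.0044990 * 1000 = 4.4990 um

4.4990


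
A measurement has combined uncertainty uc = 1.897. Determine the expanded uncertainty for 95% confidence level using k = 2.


U = k * uc
U = 2 * 1.897
U = 3.7940

3.7940


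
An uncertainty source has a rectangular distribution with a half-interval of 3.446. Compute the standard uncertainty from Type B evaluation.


u_B = half_width / sqrt(3)
u_B = 3.446 / 1.7320508
u_B = 1.9895

1.9895


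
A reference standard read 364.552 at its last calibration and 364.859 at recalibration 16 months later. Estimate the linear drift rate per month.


rate = (v2 - v1) / months
= (364.859 - 364.552) / 16
= 0.3070 / 16
= 0.0192

0.0192


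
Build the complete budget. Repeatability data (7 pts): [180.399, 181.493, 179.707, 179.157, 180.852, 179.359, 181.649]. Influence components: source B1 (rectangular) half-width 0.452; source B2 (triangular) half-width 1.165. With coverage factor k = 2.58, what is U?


mean = (180.399 + 181.493 + 179.707 + 179.157 + 180.852 + 179.359 + 181.649) / 7 = 180.3737143
s = sqrt(sum((x - mean)^2)/(n-1)) = 1.0052444
u_A = s / sqrt(n) = 1.0052444 / sqrt(7) = 0.37994667
u_B1 = 0.452 / sqrt(3) = 0.26096232
u_B2 = 1.165 / sqrt(6) = 0.47560926
uc = sqrt(0.37994667^2 + 0.26096232^2 + 0.47560926^2) = 0.66231788
U = k * uc = 2.58 * 0.66231788
U = 1.7088

1.7088


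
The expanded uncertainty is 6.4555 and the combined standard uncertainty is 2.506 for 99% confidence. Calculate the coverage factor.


k = U / uc
k = 6.4555 / 2.506
k = 2.576

2.576


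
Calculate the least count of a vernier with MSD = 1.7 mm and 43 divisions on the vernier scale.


LC = MSD / n_div
= 1.7 / 43
= 0.0395

0.0395


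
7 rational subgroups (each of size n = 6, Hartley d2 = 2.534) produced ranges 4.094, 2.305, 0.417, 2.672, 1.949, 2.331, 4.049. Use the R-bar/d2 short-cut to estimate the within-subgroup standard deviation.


R_bar = (4.094 + 2.305 + 0.417 + 2.672 + 1.949 + 2.331 + 4.049) / 7
R_bar = 17.817 / 7 = 2.5452857
sigma_hat = R_bar / d2 = 2.5452857 / 2.534 = 1.0045

1.0045


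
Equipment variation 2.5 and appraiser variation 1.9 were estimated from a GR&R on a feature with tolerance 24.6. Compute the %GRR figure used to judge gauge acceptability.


GRR = sqrt(EV^2 + AV^2) = sqrt(2.5^2 + 1.9^2) = 3.1400637
%GRR = GRR / tol * 100 = 3.1400637 / 24.6 * 100
%GRR = 12.7645

12.7645


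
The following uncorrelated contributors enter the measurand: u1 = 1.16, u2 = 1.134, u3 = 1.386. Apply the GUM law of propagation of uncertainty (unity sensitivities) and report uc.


uc = sqrt(1.16^2 + 1.134^2 + 1.386^2)
uc = sqrt(4.552552)
uc = 2.1337

2.1337


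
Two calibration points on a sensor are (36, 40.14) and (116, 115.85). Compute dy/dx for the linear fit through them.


slope = (y2 - y1) / (x2 - x1)
= (115.85 - 40.14) / (116 - 36)
= 75.7100 / 80
= 0.9464

0.9464


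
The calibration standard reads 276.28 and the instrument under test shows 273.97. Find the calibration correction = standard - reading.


Correction = standard - reading
= 276.28 - 273.97
= 2.3100

2.3100


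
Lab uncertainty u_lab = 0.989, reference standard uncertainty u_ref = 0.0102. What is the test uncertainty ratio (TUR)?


TUR = u_lab / u_ref
= 0.989 / 0.0102
= 96.9608

96.9608


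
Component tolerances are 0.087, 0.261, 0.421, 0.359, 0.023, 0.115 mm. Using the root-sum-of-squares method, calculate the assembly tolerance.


RSS = sqrt(0.087^2 + 0.261^2 + 0.421^2 + 0.359^2 + 0.023^2 + 0.115^2)
= sqrt(0.395566)
= 0.6289

0.6289


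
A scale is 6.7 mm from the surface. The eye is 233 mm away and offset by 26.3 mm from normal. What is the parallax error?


error = h * offset / d
= 6.7 * 26.3 / 233
= 0.7563

0.7563


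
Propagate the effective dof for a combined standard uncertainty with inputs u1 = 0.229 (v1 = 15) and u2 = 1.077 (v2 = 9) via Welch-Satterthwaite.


uc = sqrt(u1^2 + u2^2) = sqrt(0.229^2 + 1.077^2) = 1.1010767
v_eff = uc^4 / (u1^4/v1 + u2^4/v2)
= 1.1010767^4 / (0.229^4/15 + 1.077^4/9)
= 1.4698408 / 0.14967615
v_eff = 9.8201

9.8201


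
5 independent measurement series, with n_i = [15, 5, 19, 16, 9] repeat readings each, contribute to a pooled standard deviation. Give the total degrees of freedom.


nu = sum_i (n_i - 1)
nu = ((15 - 1) + (5 - 1) + (19 - 1) + (16 - 1) + (9 - 1))
nu = 14 + 4 + 18 + 15 + 8
nu = 59

59


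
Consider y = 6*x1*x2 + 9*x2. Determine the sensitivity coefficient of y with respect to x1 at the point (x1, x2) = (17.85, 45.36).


y = 6*x1*x2 + 9*x2
dy/dx1 = 6*x2
Evaluate at x2 = 45.36: c1 = 6 * 45.36
c1 = 272.1600

272.1600


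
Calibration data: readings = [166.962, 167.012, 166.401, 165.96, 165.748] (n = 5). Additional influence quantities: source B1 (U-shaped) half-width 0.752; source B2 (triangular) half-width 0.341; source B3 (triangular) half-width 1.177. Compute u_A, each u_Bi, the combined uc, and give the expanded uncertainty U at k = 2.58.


mean = (166.962 + 167.012 + 166.401 + 165.96 + 165.748) / 5 = 166.4166
s = sqrt(sum((x - mean)^2)/(n-1)) = 0.57177688
u_A = s / sqrt(n) = 0.57177688 / sqrt(5) = 0.25570639
u_B1 = 0.752 / sqrt(2) = 0.5317443
u_B2 = 0.341 / sqrt(6) = 0.13921267
u_B3 = 1.177 / sqrt(6) = 0.48050824
uc = sqrt(0.25570639^2 + 0.5317443^2 + 0.13921267^2 + 0.48050824^2) = 0.77356712
U = k * uc = 2.58 * 0.77356712
U = 1.9958

1.9958


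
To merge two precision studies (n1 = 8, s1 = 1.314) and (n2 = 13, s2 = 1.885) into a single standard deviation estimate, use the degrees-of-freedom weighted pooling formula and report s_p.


s_p = sqrt(((n1-1)*s1^2 + (n2-1)*s2^2) / (n1+n2-2))
numerator = (8-1)*1.314^2 + (13-1)*1.885^2 = 12.086172 + 42.6387 = 54.724872
denominator = 8 + 13 - 2 = 19
s_p^2 = 54.724872 / 19 = 2.8802564
s_p = sqrt(2.8802564) = 1.6971

1.6971


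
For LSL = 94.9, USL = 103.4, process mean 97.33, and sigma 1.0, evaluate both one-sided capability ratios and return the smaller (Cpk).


Cpu = (USL - mean) / (3*sigma) = (103.4 - 97.33) / (3*1.0) = 2.0233
Cpl = (mean - LSL) / (3*sigma) = (97.33 - 94.9) / (3*1.0) = 0.8100
Cpk = min(Cpu, Cpl) = 0.8100

0.8100


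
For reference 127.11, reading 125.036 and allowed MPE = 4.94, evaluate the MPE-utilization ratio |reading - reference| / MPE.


e = indication - reference = 125.036 - 127.11 = -2.0740
|e| = 2.0740
ratio = |e| / MPE = 2.0740 / 4.94
ratio = 0.4198

0.4198


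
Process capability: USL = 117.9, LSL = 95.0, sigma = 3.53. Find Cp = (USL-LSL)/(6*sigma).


Cp = (USL - LSL) / (6 * sigma)
= (117.9 - 95.0) / (6 * 3.53)
= 22.9000 / 21.1800
= 1.0812

1.0812


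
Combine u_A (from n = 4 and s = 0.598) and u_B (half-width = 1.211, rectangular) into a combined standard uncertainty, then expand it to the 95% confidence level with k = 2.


u_A = s / sqrt(n) = 0.598 / sqrt(4) = 0.299
u_B = half_width / sqrt(3) = 1.211 / sqrt(3) = 0.69917118
uc = sqrt(u_A^2 + u_B^2) = sqrt(0.299^2 + 0.69917118^2) = 0.76042182
U = k * uc = 2 * 0.76042182
U = 1.5208

1.5208


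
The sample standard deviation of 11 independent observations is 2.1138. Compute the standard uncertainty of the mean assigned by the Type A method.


u_A = s / sqrt(n)
u_A = 2.1138 / sqrt(11)
u_A = 2.1138 / 3.3166248
u_A = 0.6373

0.6373


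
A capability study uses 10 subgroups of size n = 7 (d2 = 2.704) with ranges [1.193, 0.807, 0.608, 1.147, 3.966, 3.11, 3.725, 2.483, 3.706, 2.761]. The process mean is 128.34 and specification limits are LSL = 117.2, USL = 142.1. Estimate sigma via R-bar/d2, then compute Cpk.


R_bar = (1.193 + 0.807 + 0.608 + 1.147 + 3.966 + 3.11 + 3.725 + 2.483 + 3.706 + 2.761) / 10 = 2.3506
sigma = R_bar / d2 = 2.3506 / 2.704 = 0.86930473
Cp = (USL - LSL)/(6*sigma) = (142.1 - 117.2)/(6*0.86930473) = 4.7739
Cpu = (142.1 - 128.34)/(3*0.86930473) = 5.2762
Cpl = (128.34 - 117.2)/(3*0.86930473) = 4.2716
Cpk = min(Cpu, Cpl) = 4.2716

4.2716


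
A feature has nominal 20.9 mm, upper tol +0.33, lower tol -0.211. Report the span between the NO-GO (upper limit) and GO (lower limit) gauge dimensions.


GO = nominal - lower_tol (smallest hole = maximum material condition)
GO = 20.9 - 0.211 = 20.689
NO-GO = nominal + upper_tol (largest hole = least material condition)
NO-GO = 20.9 + 0.33 = 21.23
spread = NO-GO - GO = 21.23 - 20.689 = 0.5410

0.5410


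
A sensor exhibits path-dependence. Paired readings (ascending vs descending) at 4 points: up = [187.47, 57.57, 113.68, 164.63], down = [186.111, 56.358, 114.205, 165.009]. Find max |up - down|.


|187.47 - 186.111| = 1.3590
|57.57 - 56.358| = 1.2120
|113.68 - 114.205| = 0.5250
|164.63 - 165.009| = 0.3790
hysteresis = max(diffs) = 1.3590

1.3590


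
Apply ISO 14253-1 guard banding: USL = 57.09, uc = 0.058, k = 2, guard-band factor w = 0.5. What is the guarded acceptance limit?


U = k * uc = 2 * 0.058 = 0.116
guard band g = w * U = 0.5 * 0.116 = 0.058
AL = USL - g = 57.09 - 0.058
AL = 57.0320

57.0320


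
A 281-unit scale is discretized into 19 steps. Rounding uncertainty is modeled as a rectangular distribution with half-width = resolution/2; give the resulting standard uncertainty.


resolution = range / divisions
resolution = 281 / 19 = 14.789474
u_res = resolution / (2*sqrt(3))
u_res = 14.789474 / 3.4641016
u_res = 4.2694

4.2694


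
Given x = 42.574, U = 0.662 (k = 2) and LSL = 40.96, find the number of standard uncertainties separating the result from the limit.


u = U / k = 0.662 / 2 = 0.331
margin = |LSL - x| = |40.96 - 42.574| = 1.614
z = margin / u = 1.614 / 0.331
z = 4.8761

4.8761


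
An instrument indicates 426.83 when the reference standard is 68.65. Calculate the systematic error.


Systematic error = measured - true
= 426.83 - 68.65
= 358.1800

358.1800


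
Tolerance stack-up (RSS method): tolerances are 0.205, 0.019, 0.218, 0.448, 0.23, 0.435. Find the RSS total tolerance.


RSS = sqrt(0.205^2 + 0.019^2 + 0.218^2 + 0.448^2 + 0.23^2 + 0.435^2)
= sqrt(0.532739)
= 0.7299

0.7299


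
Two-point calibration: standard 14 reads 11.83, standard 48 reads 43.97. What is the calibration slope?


slope = (y2 - y1) / (x2 - x1)
= (43.97 - 11.83) / (48 - 14)
= 32.1400 / 34
= 0.9453

0.9453


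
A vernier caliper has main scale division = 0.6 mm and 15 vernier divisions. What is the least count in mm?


LC = MSD / n_div
= 0.6 / 15
= 0.0400

0.0400


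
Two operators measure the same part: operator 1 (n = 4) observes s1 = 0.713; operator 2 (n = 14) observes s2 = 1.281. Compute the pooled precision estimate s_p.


s_p = sqrt(((n1-1)*s1^2 + (n2-1)*s2^2) / (n1+n2-2))
numerator = (4-1)*0.713^2 + (14-1)*1.281^2 = 1.525107 + 21.332493 = 22.8576
denominator = 4 + 14 - 2 = 16
s_p^2 = 22.8576 / 16 = 1.4286
s_p = sqrt(1.4286) = 1.1952

1.1952


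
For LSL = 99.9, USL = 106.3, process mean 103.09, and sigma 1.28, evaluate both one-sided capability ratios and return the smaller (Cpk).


Cpu = (USL - mean) / (3*sigma) = (106.3 - 103.09) / (3*1.28) = 0.8359
Cpl = (mean - LSL) / (3*sigma) = (103.09 - 99.9) / (3*1.28) = 0.8307
Cpk = min(Cpu, Cpl) = 0.8307

0.8307


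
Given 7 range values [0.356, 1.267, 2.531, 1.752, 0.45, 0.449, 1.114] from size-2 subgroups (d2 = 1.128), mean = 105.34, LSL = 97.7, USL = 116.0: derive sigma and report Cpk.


R_bar = (0.356 + 1.267 + 2.531 + 1.752 + 0.45 + 0.449 + 1.114) / 7 = 1.1312857
sigma = R_bar / d2 = 1.1312857 / 1.128 = 1.0029129
Cp = (USL - LSL)/(6*sigma) = (116.0 - 97.7)/(6*1.0029129) = 3.0411
Cpu = (116.0 - 105.34)/(3*1.0029129) = 3.5430
Cpl = (105.34 - 97.7)/(3*1.0029129) = 2.5393
Cpk = min(Cpu, Cpl) = 2.5393

2.5393


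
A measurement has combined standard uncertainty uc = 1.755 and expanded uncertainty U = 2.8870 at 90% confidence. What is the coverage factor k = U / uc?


k = U / uc
k = 2.8870 / 1.755
k = 1.645

1.645
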